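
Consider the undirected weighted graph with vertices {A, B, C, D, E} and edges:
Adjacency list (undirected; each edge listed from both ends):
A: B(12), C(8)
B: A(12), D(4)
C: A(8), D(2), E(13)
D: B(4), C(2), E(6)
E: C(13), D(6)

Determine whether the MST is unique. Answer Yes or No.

Sort edges by weight, then run Kruskal:
C—D (2): add — endpoints in different components.
B—D (4): add — endpoints in different components.
D—E (6): add — endpoints in different components.
A—C (8): add — endpoints in different components.
Every non-tree edge has weight strictly greater than the heaviest edge on the tree path between its endpoints, so the MST is unique.

Yes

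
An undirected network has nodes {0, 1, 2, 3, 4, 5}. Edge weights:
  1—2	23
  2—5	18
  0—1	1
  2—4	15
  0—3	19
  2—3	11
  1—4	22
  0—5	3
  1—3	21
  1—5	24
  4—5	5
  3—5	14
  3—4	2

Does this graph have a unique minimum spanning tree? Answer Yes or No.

Yes

Kruskal's algorithm — process edges by increasing weight (ties by edge label):
0—1 (1): add. Components now {0,1} {2} {3} {4} {5}
3—4 (2): add. Components now {0,1} {2} {3,4} {5}
0—5 (3): add. Components now {0,1,5} {2} {3,4}
4—5 (5): add. Components now {0,1,3,4,5} {2}
2—3 (11): add. Components now {0,1,2,3,4,5}
Every non-tree edge has weight strictly greater than the heaviest edge on the tree path between its endpoints, so the MST is unique.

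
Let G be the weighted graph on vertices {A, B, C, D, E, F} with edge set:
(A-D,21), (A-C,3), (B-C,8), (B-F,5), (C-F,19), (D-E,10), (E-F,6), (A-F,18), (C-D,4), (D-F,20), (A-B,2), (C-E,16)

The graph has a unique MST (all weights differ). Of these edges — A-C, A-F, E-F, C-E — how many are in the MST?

2

Kruskal's algorithm — process edges by increasing weight (ties by edge label):
A-B (2): add — endpoints in different components.
A-C (3): add — endpoints in different components.
C-D (4): add — endpoints in different components.
B-F (5): add — endpoints in different components.
E-F (6): add — endpoints in different components.
MST edge set: {A-B, A-C, C-D, B-F, E-F}.
Of the listed edges, {A-C, E-F} are in the MST → 2.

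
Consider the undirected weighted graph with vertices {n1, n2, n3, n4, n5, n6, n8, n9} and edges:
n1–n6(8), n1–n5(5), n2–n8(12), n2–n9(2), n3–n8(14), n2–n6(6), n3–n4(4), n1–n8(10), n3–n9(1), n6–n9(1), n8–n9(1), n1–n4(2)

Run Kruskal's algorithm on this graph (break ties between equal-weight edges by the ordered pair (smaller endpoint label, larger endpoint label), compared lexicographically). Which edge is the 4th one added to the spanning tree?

Sort edges by weight, then run Kruskal:
n3–n9 (1): add — endpoints in different components.
n6–n9 (1): add — endpoints in different components.
n8–n9 (1): add — endpoints in different components.
n1–n4 (2): add — endpoints in different components.
n2–n9 (2): add — endpoints in different components.
n3–n4 (4): add — endpoints in different components.
n1–n5 (5): add — endpoints in different components.
The 4th edge added is n1–n4.

n1-n4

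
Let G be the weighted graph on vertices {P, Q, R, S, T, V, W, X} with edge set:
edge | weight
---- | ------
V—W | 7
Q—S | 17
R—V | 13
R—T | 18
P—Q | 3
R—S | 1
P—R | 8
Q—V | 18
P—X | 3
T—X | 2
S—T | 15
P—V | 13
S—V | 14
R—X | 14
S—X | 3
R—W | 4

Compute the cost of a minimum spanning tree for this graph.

23

Prim, starting at T.
Step 1: cheapest edge leaving the tree is T—X (2); add X.
Step 2: cheapest edge leaving the tree is P—X (3); add P.
Step 3: cheapest edge leaving the tree is P—Q (3); add Q.
Step 4: cheapest edge leaving the tree is S—X (3); add S.
Step 5: cheapest edge leaving the tree is R—S (1); add R.
Step 6: cheapest edge leaving the tree is R—W (4); add W.
Step 7: cheapest edge leaving the tree is V—W (7); add V.
MST edges: T—X, P—X, P—Q, S—X, R—S, R—W, V—W; total weight 2+3+3+3+1+4+7 = 23.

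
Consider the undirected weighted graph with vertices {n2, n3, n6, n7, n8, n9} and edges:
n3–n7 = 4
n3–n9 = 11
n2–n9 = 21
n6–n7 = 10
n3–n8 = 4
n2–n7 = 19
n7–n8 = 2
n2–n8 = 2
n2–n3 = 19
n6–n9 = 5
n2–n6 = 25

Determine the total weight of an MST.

Prim's algorithm from n9:
Step 1: frontier [n6–n9 5, n3–n9 11, n2–n9 21] → take n6–n9 (5); add n6.
Step 2: frontier [n6–n7 10, n2–n6 25, n3–n9 11, n2–n9 21] → take n6–n7 (10); add n7.
Step 3: frontier [n2–n6 25, n7–n8 2, n3–n7 4, n2–n7 19, n3–n9 11, n2–n9 21] → take n7–n8 (2); add n8.
Step 4: frontier [n2–n6 25, n3–n7 4, n2–n7 19, n2–n8 2, n3–n8 4, n3–n9 11, n2–n9 21] → take n2–n8 (2); add n2.
Step 5: frontier [n2–n3 19, n3–n7 4, n3–n8 4, n3–n9 11] → take n3–n7 (4); add n3.
MST edges: n6–n9, n6–n7, n7–n8, n2–n8, n3–n7; total weight 5+10+2+2+4 = 23.

23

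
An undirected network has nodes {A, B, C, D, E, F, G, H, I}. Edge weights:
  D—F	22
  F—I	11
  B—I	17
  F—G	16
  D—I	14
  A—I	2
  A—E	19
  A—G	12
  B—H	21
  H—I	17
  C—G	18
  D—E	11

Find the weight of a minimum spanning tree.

102

Grow the tree from A using Prim:
Step 1: cheapest edge leaving the tree is A—I (2); add I.
Step 2: cheapest edge leaving the tree is F—I (11); add F.
Step 3: cheapest edge leaving the tree is A—G (12); add G.
Step 4: cheapest edge leaving the tree is D—I (14); add D.
Step 5: cheapest edge leaving the tree is D—E (11); add E.
Step 6: cheapest edge leaving the tree is B—I (17); add B.
Step 7: cheapest edge leaving the tree is H—I (17); add H.
Step 8: cheapest edge leaving the tree is C—G (18); add C.
MST edges: A—I, F—I, A—G, D—I, D—E, B—I, H—I, C—G; total weight 2+11+12+14+11+17+17+18 = 102.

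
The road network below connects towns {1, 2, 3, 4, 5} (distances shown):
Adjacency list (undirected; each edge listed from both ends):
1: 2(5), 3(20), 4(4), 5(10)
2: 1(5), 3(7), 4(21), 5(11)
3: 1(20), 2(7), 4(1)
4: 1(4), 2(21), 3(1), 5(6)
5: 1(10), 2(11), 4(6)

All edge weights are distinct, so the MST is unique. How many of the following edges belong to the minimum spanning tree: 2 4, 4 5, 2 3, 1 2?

Kruskal: consider edges lightest-first.
3 4 (1): add — endpoints in different components.
1 4 (4): add — endpoints in different components.
1 2 (5): add — endpoints in different components.
4 5 (6): add — endpoints in different components.
MST edge set: {3 4, 1 4, 1 2, 4 5}.
Of the listed edges, {4 5, 1 2} are in the MST → 2.

2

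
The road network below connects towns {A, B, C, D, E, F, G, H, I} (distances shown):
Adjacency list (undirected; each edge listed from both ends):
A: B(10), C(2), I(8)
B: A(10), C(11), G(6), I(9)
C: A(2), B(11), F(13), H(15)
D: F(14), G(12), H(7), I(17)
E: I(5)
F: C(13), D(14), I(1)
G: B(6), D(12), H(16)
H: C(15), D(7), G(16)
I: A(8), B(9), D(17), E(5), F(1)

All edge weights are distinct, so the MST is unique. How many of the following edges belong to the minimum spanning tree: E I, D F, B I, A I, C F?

3

Kruskal's algorithm — process edges by increasing weight (ties by edge label):
F I (1): add — endpoints in different components.
A C (2): add — endpoints in different components.
E I (5): add — endpoints in different components.
B G (6): add — endpoints in different components.
D H (7): add — endpoints in different components.
A I (8): add — endpoints in different components.
B I (9): add — endpoints in different components.
A B (10): skip — A and B already connected.
B C (11): skip — B and C already connected.
D G (12): add — endpoints in different components.
MST edge set: {F I, A C, E I, B G, D H, A I, B I, D G}.
Of the listed edges, {E I, B I, A I} are in the MST → 3.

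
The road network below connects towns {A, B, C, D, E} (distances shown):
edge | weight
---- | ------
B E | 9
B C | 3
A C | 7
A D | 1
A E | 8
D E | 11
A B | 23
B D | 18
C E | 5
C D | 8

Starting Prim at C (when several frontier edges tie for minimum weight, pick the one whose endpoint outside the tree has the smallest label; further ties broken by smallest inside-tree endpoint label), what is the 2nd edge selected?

C-E

Grow the tree from C using Prim:
Step 1: cheapest edge leaving the tree is B C (3); add B.
Step 2: cheapest edge leaving the tree is C E (5); add E.
Step 3: cheapest edge leaving the tree is A C (7); add A.
Step 4: cheapest edge leaving the tree is A D (1); add D.
The 2nd edge added is C E.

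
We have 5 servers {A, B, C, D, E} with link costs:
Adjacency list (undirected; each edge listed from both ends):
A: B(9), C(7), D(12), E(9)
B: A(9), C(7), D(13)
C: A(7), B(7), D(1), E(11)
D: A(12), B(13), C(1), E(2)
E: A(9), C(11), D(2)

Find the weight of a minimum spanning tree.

17

Kruskal: consider edges lightest-first.
C-D (1): add. Components now {A} {B} {C,D} {E}
D-E (2): add. Components now {A} {B} {C,D,E}
A-C (7): add. Components now {A,C,D,E} {B}
B-C (7): add. Components now {A,B,C,D,E}
MST edges: C-D, D-E, A-C, B-C; total weight 1+2+7+7 = 17.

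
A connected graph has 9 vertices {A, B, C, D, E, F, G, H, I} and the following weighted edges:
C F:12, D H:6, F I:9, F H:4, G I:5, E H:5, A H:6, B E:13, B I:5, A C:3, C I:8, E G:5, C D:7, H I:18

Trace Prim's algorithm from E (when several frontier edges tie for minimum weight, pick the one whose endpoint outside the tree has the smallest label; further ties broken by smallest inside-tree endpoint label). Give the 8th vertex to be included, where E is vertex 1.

Prim's algorithm from E:
Step 1: frontier [E G 5, E H 5, B E 13] → take E G (5); add G.
Step 2: frontier [E H 5, B E 13, G I 5] → take E H (5); add H.
Step 3: frontier [B E 13, G I 5, F H 4, A H 6, D H 6, H I 18] → take F H (4); add F.
Step 4: frontier [B E 13, F I 9, C F 12, G I 5, A H 6, D H 6, H I 18] → take G I (5); add I.
Step 5: frontier [B E 13, C F 12, A H 6, D H 6, B I 5, C I 8] → take B I (5); add B.
Step 6: frontier [C F 12, A H 6, D H 6, C I 8] → take A H (6); add A.
Step 7: frontier [A C 3, C F 12, D H 6, C I 8] → take A C (3); add C.
Step 8: frontier [C D 7, D H 6] → take D H (6); add D.
Vertex order: E, G, H, F, I, B, A, C, D. The 8th vertex is C.

C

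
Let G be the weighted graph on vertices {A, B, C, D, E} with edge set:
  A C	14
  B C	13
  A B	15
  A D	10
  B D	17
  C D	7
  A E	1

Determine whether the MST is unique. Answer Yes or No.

Yes

Kruskal: consider edges lightest-first.
A E (1): add — endpoints in different components.
C D (7): add — endpoints in different components.
A D (10): add — endpoints in different components.
B C (13): add — endpoints in different components.
Every non-tree edge has weight strictly greater than the heaviest edge on the tree path between its endpoints, so the MST is unique.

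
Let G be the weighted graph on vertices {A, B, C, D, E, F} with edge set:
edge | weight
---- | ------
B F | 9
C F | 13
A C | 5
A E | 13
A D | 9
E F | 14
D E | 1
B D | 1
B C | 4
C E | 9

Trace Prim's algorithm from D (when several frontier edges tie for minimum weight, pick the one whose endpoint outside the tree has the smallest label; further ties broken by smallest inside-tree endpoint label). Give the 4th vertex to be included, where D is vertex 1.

Prim's algorithm from D:
Step 1: frontier [B D 1, D E 1, A D 9] → take B D (1); add B.
Step 2: frontier [B C 4, B F 9, D E 1, A D 9] → take D E (1); add E.
Step 3: frontier [B C 4, B F 9, A D 9, C E 9, A E 13, E F 14] → take B C (4); add C.
Step 4: frontier [B F 9, A C 5, C F 13, A D 9, A E 13, E F 14] → take A C (5); add A.
Step 5: frontier [B F 9, C F 13, E F 14] → take B F (9); add F.
Vertex order: D, B, E, C, A, F. The 4th vertex is C.

C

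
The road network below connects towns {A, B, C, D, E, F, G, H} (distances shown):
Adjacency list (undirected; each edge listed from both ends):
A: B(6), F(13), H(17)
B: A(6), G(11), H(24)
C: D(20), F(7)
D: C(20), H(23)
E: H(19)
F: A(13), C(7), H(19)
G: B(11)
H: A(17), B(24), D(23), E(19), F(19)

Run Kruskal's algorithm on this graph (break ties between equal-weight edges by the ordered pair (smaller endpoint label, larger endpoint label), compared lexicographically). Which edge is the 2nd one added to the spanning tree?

Kruskal: consider edges lightest-first.
A-B (6): add — endpoints in different components.
C-F (7): add — endpoints in different components.
B-G (11): add — endpoints in different components.
A-F (13): add — endpoints in different components.
A-H (17): add — endpoints in different components.
E-H (19): add — endpoints in different components.
F-H (19): skip — F and H already connected.
C-D (20): add — endpoints in different components.
The 2nd edge added is C-F.

C-F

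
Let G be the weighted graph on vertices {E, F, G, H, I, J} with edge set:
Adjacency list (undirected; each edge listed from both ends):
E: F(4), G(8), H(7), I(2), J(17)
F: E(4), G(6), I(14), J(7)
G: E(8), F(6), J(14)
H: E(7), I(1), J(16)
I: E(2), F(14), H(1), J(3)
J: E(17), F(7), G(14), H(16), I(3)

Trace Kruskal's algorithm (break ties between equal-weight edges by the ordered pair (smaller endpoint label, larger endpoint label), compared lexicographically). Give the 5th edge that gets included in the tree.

Sort edges by weight, then run Kruskal:
H I (1): add. Components now {E} {F} {G} {H,I} {J}
E I (2): add. Components now {E,H,I} {F} {G} {J}
I J (3): add. Components now {E,H,I,J} {F} {G}
E F (4): add. Components now {E,F,H,I,J} {G}
F G (6): add. Components now {E,F,G,H,I,J}
The 5th edge added is F G.

F-G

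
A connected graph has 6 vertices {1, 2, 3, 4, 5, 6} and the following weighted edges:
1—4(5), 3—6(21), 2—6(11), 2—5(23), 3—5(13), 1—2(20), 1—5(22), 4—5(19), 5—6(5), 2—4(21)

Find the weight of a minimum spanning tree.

53

Kruskal: consider edges lightest-first.
1—4 (5): add. Components now {1,4} {2} {3} {5} {6}
5—6 (5): add. Components now {1,4} {2} {3} {5,6}
2—6 (11): add. Components now {1,4} {2,5,6} {3}
3—5 (13): add. Components now {1,4} {2,3,5,6}
4—5 (19): add. Components now {1,2,3,4,5,6}
MST edges: 1—4, 5—6, 2—6, 3—5, 4—5; total weight 5+5+11+13+19 = 53.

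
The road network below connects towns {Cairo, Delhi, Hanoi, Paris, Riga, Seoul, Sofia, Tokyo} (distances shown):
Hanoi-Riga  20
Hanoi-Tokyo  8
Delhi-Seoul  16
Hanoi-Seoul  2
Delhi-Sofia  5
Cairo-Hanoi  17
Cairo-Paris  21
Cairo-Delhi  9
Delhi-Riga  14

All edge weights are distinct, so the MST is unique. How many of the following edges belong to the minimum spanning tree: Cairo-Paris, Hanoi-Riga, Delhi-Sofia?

2

Kruskal's algorithm — process edges by increasing weight (ties by edge label):
Hanoi-Seoul (2): add — endpoints in different components.
Delhi-Sofia (5): add — endpoints in different components.
Hanoi-Tokyo (8): add — endpoints in different components.
Cairo-Delhi (9): add — endpoints in different components.
Delhi-Riga (14): add — endpoints in different components.
Delhi-Seoul (16): add — endpoints in different components.
Cairo-Hanoi (17): skip — Cairo and Hanoi already connected.
Hanoi-Riga (20): skip — Hanoi and Riga already connected.
Cairo-Paris (21): add — endpoints in different components.
MST edge set: {Hanoi-Seoul, Delhi-Sofia, Hanoi-Tokyo, Cairo-Delhi, Delhi-Riga, Delhi-Seoul, Cairo-Paris}.
Of the listed edges, {Cairo-Paris, Delhi-Sofia} are in the MST → 2.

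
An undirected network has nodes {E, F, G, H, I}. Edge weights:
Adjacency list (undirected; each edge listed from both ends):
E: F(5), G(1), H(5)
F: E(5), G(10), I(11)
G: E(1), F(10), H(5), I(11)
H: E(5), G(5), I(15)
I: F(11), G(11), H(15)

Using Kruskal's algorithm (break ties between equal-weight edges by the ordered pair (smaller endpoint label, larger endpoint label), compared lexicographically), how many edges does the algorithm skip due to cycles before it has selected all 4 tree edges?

Kruskal's algorithm — process edges by increasing weight (ties by edge label):
E—G (1): add. Components now {E,G} {F} {H} {I}
E—F (5): add. Components now {E,F,G} {H} {I}
E—H (5): add. Components now {E,F,G,H} {I}
G—H (5): skip — G and H already connected.
F—G (10): skip — F and G already connected.
F—I (11): add. Components now {E,F,G,H,I}
Edges rejected before the tree was complete: 2.

2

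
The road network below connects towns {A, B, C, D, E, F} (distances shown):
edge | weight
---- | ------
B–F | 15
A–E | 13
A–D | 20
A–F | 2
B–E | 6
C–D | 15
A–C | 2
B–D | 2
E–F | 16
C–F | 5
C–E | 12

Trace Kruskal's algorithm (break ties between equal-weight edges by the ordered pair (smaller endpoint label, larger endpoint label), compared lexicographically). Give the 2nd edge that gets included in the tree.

A-F

Sort edges by weight, then run Kruskal:
A–C (2): add. Components now {A,C} {B} {D} {E} {F}
A–F (2): add. Components now {A,C,F} {B} {D} {E}
B–D (2): add. Components now {A,C,F} {B,D} {E}
C–F (5): skip — C and F already connected.
B–E (6): add. Components now {A,C,F} {B,D,E}
C–E (12): add. Components now {A,B,C,D,E,F}
The 2nd edge added is A–F.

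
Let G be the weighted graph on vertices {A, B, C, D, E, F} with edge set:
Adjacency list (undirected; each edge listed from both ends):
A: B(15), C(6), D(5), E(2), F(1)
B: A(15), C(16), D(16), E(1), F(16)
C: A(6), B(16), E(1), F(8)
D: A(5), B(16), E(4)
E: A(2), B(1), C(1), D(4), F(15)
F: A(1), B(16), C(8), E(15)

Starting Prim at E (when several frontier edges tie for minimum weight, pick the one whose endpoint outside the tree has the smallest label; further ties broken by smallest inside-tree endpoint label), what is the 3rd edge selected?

Prim, starting at E.
Step 1: frontier [B E 1, C E 1, A E 2, D E 4, E F 15] → take B E (1); add B.
Step 2: frontier [A B 15, B C 16, B D 16, B F 16, C E 1, A E 2, D E 4, E F 15] → take C E (1); add C.
Step 3: frontier [A B 15, B D 16, B F 16, A C 6, C F 8, A E 2, D E 4, E F 15] → take A E (2); add A.
Step 4: frontier [A F 1, A D 5, B D 16, B F 16, C F 8, D E 4, E F 15] → take A F (1); add F.
Step 5: frontier [A D 5, B D 16, D E 4] → take D E (4); add D.
The 3rd edge added is A E.

A-E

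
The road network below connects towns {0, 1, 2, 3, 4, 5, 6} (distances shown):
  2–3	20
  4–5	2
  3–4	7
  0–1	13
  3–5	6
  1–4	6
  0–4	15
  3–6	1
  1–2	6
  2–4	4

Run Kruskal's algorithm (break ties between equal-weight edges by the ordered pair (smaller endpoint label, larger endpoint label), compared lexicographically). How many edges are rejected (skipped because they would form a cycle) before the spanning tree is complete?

2

Kruskal: consider edges lightest-first.
3–6 (1): add — endpoints in different components.
4–5 (2): add — endpoints in different components.
2–4 (4): add — endpoints in different components.
1–2 (6): add — endpoints in different components.
1–4 (6): skip — 1 and 4 already connected.
3–5 (6): add — endpoints in different components.
3–4 (7): skip — 3 and 4 already connected.
0–1 (13): add — endpoints in different components.
Edges rejected before the tree was complete: 2.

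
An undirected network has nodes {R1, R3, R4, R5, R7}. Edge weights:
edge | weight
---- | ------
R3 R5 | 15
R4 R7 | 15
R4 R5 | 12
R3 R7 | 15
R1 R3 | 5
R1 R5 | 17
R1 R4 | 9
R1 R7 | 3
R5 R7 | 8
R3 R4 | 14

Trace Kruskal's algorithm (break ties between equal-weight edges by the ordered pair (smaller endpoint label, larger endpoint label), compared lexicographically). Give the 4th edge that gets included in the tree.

R1-R4

Kruskal's algorithm — process edges by increasing weight (ties by edge label):
R1 R7 (3): add. Components now {R5} {R4} {R1,R7} {R3}
R1 R3 (5): add. Components now {R5} {R4} {R1,R3,R7}
R5 R7 (8): add. Components now {R1,R3,R5,R7} {R4}
R1 R4 (9): add. Components now {R1,R3,R4,R5,R7}
The 4th edge added is R1 R4.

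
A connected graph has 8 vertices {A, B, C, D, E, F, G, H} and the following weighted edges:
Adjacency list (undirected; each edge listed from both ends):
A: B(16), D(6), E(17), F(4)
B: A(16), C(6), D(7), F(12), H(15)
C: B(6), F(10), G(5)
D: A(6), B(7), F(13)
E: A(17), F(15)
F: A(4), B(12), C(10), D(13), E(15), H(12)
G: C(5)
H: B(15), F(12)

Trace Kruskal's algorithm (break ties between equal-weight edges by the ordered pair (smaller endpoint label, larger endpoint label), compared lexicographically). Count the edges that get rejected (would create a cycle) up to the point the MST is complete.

4

Kruskal: consider edges lightest-first.
A F (4): add — endpoints in different components.
C G (5): add — endpoints in different components.
A D (6): add — endpoints in different components.
B C (6): add — endpoints in different components.
B D (7): add — endpoints in different components.
C F (10): skip — C and F already connected.
B F (12): skip — B and F already connected.
F H (12): add — endpoints in different components.
D F (13): skip — D and F already connected.
B H (15): skip — B and H already connected.
E F (15): add — endpoints in different components.
Edges rejected before the tree was complete: 4.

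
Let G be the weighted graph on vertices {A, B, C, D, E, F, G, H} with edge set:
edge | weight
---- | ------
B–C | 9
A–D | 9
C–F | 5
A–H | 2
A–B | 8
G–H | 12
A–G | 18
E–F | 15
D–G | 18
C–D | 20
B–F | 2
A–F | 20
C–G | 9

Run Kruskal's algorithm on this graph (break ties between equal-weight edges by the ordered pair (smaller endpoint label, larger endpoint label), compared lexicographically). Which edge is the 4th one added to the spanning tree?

A-B

Kruskal's algorithm — process edges by increasing weight (ties by edge label):
A–H (2): add — endpoints in different components.
B–F (2): add — endpoints in different components.
C–F (5): add — endpoints in different components.
A–B (8): add — endpoints in different components.
A–D (9): add — endpoints in different components.
B–C (9): skip — B and C already connected.
C–G (9): add — endpoints in different components.
G–H (12): skip — G and H already connected.
E–F (15): add — endpoints in different components.
The 4th edge added is A–B.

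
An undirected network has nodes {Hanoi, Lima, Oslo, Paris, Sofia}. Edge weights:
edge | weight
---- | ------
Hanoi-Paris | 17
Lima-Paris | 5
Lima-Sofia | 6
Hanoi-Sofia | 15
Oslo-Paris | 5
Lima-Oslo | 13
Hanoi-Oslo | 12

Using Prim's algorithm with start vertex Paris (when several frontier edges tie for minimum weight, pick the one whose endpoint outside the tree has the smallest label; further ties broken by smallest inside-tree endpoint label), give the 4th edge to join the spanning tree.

Grow the tree from Paris using Prim:
Step 1: cheapest edge leaving the tree is Lima-Paris (5); add Lima.
Step 2: cheapest edge leaving the tree is Oslo-Paris (5); add Oslo.
Step 3: cheapest edge leaving the tree is Lima-Sofia (6); add Sofia.
Step 4: cheapest edge leaving the tree is Hanoi-Oslo (12); add Hanoi.
The 4th edge added is Hanoi-Oslo.

Hanoi-Oslo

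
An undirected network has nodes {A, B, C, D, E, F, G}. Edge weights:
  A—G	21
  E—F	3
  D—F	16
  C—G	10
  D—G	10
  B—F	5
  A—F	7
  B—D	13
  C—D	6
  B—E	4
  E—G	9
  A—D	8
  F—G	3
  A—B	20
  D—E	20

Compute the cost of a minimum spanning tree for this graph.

Sort edges by weight, then run Kruskal:
E—F (3): add — endpoints in different components.
F—G (3): add — endpoints in different components.
B—E (4): add — endpoints in different components.
B—F (5): skip — B and F already connected.
C—D (6): add — endpoints in different components.
A—F (7): add — endpoints in different components.
A—D (8): add — endpoints in different components.
MST edges: E—F, F—G, B—E, C—D, A—F, A—D; total weight 3+3+4+6+7+8 = 31.

31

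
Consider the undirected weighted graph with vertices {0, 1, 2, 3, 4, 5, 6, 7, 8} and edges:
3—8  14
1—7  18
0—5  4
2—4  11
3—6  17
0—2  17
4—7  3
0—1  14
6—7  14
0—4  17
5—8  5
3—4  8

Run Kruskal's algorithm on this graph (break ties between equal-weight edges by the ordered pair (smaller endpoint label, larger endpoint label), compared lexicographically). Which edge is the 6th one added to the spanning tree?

Sort edges by weight, then run Kruskal:
4—7 (3): add — endpoints in different components.
0—5 (4): add — endpoints in different components.
5—8 (5): add — endpoints in different components.
3—4 (8): add — endpoints in different components.
2—4 (11): add — endpoints in different components.
0—1 (14): add — endpoints in different components.
3—8 (14): add — endpoints in different components.
6—7 (14): add — endpoints in different components.
The 6th edge added is 0—1.

0-1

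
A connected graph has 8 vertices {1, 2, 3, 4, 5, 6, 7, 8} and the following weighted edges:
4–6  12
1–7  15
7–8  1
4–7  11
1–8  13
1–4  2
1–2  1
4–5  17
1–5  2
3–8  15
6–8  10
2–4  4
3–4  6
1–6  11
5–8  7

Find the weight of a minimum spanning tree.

29

Prim, starting at 5.
Step 1: cheapest edge leaving the tree is 1–5 (2); add 1.
Step 2: cheapest edge leaving the tree is 1–2 (1); add 2.
Step 3: cheapest edge leaving the tree is 1–4 (2); add 4.
Step 4: cheapest edge leaving the tree is 3–4 (6); add 3.
Step 5: cheapest edge leaving the tree is 5–8 (7); add 8.
Step 6: cheapest edge leaving the tree is 7–8 (1); add 7.
Step 7: cheapest edge leaving the tree is 6–8 (10); add 6.
MST edges: 1–5, 1–2, 1–4, 3–4, 5–8, 7–8, 6–8; total weight 2+1+2+6+7+1+10 = 29.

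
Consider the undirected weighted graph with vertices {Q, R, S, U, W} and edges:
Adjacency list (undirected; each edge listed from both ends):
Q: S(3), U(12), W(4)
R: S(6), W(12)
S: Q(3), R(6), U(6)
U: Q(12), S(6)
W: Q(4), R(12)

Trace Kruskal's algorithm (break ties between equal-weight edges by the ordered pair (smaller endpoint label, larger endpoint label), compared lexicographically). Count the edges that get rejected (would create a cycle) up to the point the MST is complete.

0

Kruskal's algorithm — process edges by increasing weight (ties by edge label):
Q S (3): add — endpoints in different components.
Q W (4): add — endpoints in different components.
R S (6): add — endpoints in different components.
S U (6): add — endpoints in different components.
Edges rejected before the tree was complete: 0.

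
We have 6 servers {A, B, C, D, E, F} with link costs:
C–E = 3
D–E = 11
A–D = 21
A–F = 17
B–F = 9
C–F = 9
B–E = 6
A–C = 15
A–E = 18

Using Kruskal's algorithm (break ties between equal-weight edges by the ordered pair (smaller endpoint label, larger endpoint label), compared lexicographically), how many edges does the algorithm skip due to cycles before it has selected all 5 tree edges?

Kruskal's algorithm — process edges by increasing weight (ties by edge label):
C–E (3): add — endpoints in different components.
B–E (6): add — endpoints in different components.
B–F (9): add — endpoints in different components.
C–F (9): skip — C and F already connected.
D–E (11): add — endpoints in different components.
A–C (15): add — endpoints in different components.
Edges rejected before the tree was complete: 1.

1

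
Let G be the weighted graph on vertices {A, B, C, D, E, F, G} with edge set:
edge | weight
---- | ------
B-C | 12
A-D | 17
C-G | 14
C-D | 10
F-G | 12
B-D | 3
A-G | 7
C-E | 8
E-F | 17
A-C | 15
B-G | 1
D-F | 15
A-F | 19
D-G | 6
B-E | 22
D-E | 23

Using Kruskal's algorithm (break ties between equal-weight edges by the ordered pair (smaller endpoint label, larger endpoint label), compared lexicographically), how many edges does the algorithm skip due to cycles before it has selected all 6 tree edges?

Sort edges by weight, then run Kruskal:
B-G (1): add. Components now {A} {B,G} {C} {D} {E} {F}
B-D (3): add. Components now {A} {B,D,G} {C} {E} {F}
D-G (6): skip — D and G already connected.
A-G (7): add. Components now {A,B,D,G} {C} {E} {F}
C-E (8): add. Components now {A,B,D,G} {C,E} {F}
C-D (10): add. Components now {A,B,C,D,E,G} {F}
B-C (12): skip — B and C already connected.
F-G (12): add. Components now {A,B,C,D,E,F,G}
Edges rejected before the tree was complete: 2.

2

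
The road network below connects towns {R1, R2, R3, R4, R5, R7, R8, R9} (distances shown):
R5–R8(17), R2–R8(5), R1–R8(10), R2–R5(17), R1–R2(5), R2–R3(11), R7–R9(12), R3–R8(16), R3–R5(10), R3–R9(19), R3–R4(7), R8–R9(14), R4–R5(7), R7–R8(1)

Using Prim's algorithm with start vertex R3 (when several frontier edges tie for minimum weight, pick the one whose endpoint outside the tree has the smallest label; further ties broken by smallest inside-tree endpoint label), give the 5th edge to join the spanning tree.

Prim, starting at R3.
Step 1: frontier [R3–R4 7, R3–R5 10, R2–R3 11, R3–R8 16, R3–R9 19] → take R3–R4 (7); add R4.
Step 2: frontier [R3–R5 10, R2–R3 11, R3–R8 16, R3–R9 19, R4–R5 7] → take R4–R5 (7); add R5.
Step 3: frontier [R2–R3 11, R3–R8 16, R3–R9 19, R2–R5 17, R5–R8 17] → take R2–R3 (11); add R2.
Step 4: frontier [R1–R2 5, R2–R8 5, R3–R8 16, R3–R9 19, R5–R8 17] → take R1–R2 (5); add R1.
Step 5: frontier [R1–R8 10, R2–R8 5, R3–R8 16, R3–R9 19, R5–R8 17] → take R2–R8 (5); add R8.
Step 6: frontier [R3–R9 19, R7–R8 1, R8–R9 14] → take R7–R8 (1); add R7.
Step 7: frontier [R3–R9 19, R7–R9 12, R8–R9 14] → take R7–R9 (12); add R9.
The 5th edge added is R2–R8.

R2-R8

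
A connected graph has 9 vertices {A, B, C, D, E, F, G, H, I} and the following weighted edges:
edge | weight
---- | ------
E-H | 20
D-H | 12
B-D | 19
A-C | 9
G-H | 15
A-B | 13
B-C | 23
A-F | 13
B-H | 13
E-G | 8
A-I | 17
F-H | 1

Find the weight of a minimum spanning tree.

Kruskal: consider edges lightest-first.
F-H (1): add — endpoints in different components.
E-G (8): add — endpoints in different components.
A-C (9): add — endpoints in different components.
D-H (12): add — endpoints in different components.
A-B (13): add — endpoints in different components.
A-F (13): add — endpoints in different components.
B-H (13): skip — B and H already connected.
G-H (15): add — endpoints in different components.
A-I (17): add — endpoints in different components.
MST edges: F-H, E-G, A-C, D-H, A-B, A-F, G-H, A-I; total weight 1+8+9+12+13+13+15+17 = 88.

88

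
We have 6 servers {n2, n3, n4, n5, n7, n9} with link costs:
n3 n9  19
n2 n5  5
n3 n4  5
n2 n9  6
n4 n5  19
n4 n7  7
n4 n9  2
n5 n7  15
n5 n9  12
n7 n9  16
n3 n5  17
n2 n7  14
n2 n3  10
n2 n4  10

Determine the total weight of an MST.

25

Prim's algorithm from n4:
Step 1: cheapest edge leaving the tree is n4 n9 (2); add n9.
Step 2: cheapest edge leaving the tree is n3 n4 (5); add n3.
Step 3: cheapest edge leaving the tree is n2 n9 (6); add n2.
Step 4: cheapest edge leaving the tree is n2 n5 (5); add n5.
Step 5: cheapest edge leaving the tree is n4 n7 (7); add n7.
MST edges: n4 n9, n3 n4, n2 n9, n2 n5, n4 n7; total weight 2+5+6+5+7 = 25.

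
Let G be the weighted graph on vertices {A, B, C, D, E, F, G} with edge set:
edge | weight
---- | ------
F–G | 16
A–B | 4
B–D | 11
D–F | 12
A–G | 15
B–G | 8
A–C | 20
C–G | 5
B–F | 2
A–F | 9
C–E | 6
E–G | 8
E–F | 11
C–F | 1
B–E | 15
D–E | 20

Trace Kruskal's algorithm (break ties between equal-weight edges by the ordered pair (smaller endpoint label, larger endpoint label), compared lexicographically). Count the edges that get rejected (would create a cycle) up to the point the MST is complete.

3

Kruskal's algorithm — process edges by increasing weight (ties by edge label):
C–F (1): add. Components now {A} {B} {C,F} {D} {E} {G}
B–F (2): add. Components now {A} {B,C,F} {D} {E} {G}
A–B (4): add. Components now {A,B,C,F} {D} {E} {G}
C–G (5): add. Components now {A,B,C,F,G} {D} {E}
C–E (6): add. Components now {A,B,C,E,F,G} {D}
B–G (8): skip — B and G already connected.
E–G (8): skip — E and G already connected.
A–F (9): skip — A and F already connected.
B–D (11): add. Components now {A,B,C,D,E,F,G}
Edges rejected before the tree was complete: 3.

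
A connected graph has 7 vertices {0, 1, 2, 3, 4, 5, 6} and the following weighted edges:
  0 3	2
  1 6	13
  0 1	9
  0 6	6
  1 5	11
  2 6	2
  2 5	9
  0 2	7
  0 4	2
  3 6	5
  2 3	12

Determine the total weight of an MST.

29

Grow the tree from 6 using Prim:
Step 1: cheapest edge leaving the tree is 2 6 (2); add 2.
Step 2: cheapest edge leaving the tree is 3 6 (5); add 3.
Step 3: cheapest edge leaving the tree is 0 3 (2); add 0.
Step 4: cheapest edge leaving the tree is 0 4 (2); add 4.
Step 5: cheapest edge leaving the tree is 0 1 (9); add 1.
Step 6: cheapest edge leaving the tree is 2 5 (9); add 5.
MST edges: 2 6, 3 6, 0 3, 0 4, 0 1, 2 5; total weight 2+5+2+2+9+9 = 29.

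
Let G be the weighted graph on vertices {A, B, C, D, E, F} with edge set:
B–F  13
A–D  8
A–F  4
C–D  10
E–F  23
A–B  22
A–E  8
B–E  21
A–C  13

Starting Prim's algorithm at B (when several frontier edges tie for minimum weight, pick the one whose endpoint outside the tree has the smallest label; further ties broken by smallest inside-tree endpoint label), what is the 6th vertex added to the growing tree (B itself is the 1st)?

Grow the tree from B using Prim:
Step 1: frontier [B–F 13, B–E 21, A–B 22] → take B–F (13); add F.
Step 2: frontier [B–E 21, A–B 22, A–F 4, E–F 23] → take A–F (4); add A.
Step 3: frontier [A–D 8, A–E 8, A–C 13, B–E 21, E–F 23] → take A–D (8); add D.
Step 4: frontier [A–E 8, A–C 13, B–E 21, C–D 10, E–F 23] → take A–E (8); add E.
Step 5: frontier [A–C 13, C–D 10] → take C–D (10); add C.
Vertex order: B, F, A, D, E, C. The 6th vertex is C.

C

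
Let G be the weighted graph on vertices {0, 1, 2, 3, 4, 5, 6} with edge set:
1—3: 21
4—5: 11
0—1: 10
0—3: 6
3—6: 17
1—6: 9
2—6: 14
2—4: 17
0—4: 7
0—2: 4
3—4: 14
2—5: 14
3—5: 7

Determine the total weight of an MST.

43

Sort edges by weight, then run Kruskal:
0—2 (4): add. Components now {0,2} {1} {3} {4} {5} {6}
0—3 (6): add. Components now {0,2,3} {1} {4} {5} {6}
0—4 (7): add. Components now {0,2,3,4} {1} {5} {6}
3—5 (7): add. Components now {0,2,3,4,5} {1} {6}
1—6 (9): add. Components now {0,2,3,4,5} {1,6}
0—1 (10): add. Components now {0,1,2,3,4,5,6}
MST edges: 0—2, 0—3, 0—4, 3—5, 1—6, 0—1; total weight 4+6+7+7+9+10 = 43.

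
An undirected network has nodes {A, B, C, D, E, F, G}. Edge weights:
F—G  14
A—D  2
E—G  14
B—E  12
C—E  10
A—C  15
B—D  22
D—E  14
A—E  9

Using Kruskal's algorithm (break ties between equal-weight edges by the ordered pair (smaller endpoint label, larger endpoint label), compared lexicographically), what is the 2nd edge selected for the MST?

A-E

Sort edges by weight, then run Kruskal:
A—D (2): add. Components now {A,D} {B} {C} {E} {F} {G}
A—E (9): add. Components now {A,D,E} {B} {C} {F} {G}
C—E (10): add. Components now {A,C,D,E} {B} {F} {G}
B—E (12): add. Components now {A,B,C,D,E} {F} {G}
D—E (14): skip — D and E already connected.
E—G (14): add. Components now {A,B,C,D,E,G} {F}
F—G (14): add. Components now {A,B,C,D,E,F,G}
The 2nd edge added is A—E.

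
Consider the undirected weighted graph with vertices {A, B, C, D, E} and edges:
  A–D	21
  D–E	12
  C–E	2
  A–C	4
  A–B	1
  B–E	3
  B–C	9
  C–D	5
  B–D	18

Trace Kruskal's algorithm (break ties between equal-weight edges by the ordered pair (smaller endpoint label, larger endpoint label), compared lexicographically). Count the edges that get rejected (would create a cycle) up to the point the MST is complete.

1

Sort edges by weight, then run Kruskal:
A–B (1): add — endpoints in different components.
C–E (2): add — endpoints in different components.
B–E (3): add — endpoints in different components.
A–C (4): skip — A and C already connected.
C–D (5): add — endpoints in different components.
Edges rejected before the tree was complete: 1.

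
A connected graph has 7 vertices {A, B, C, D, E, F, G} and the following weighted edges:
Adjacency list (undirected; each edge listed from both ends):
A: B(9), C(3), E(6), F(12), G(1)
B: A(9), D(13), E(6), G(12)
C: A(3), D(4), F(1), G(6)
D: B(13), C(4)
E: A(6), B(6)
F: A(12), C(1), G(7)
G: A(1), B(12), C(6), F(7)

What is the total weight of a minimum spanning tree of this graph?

21

Prim's algorithm from A:
Step 1: cheapest edge leaving the tree is A–G (1); add G.
Step 2: cheapest edge leaving the tree is A–C (3); add C.
Step 3: cheapest edge leaving the tree is C–F (1); add F.
Step 4: cheapest edge leaving the tree is C–D (4); add D.
Step 5: cheapest edge leaving the tree is A–E (6); add E.
Step 6: cheapest edge leaving the tree is B–E (6); add B.
MST edges: A–G, A–C, C–F, C–D, A–E, B–E; total weight 1+3+1+4+6+6 = 21.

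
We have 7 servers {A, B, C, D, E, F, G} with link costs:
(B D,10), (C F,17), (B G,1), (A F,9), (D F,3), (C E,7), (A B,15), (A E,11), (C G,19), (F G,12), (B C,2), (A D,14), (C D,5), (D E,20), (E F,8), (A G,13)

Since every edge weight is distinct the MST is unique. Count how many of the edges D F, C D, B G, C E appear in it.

Kruskal: consider edges lightest-first.
B G (1): add — endpoints in different components.
B C (2): add — endpoints in different components.
D F (3): add — endpoints in different components.
C D (5): add — endpoints in different components.
C E (7): add — endpoints in different components.
E F (8): skip — E and F already connected.
A F (9): add — endpoints in different components.
MST edge set: {B G, B C, D F, C D, C E, A F}.
Of the listed edges, {D F, C D, B G, C E} are in the MST → 4.

4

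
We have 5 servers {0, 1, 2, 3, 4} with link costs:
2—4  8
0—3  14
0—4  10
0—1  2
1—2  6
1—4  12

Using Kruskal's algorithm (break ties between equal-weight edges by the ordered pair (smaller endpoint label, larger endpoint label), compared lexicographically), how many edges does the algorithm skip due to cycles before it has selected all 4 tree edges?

2

Kruskal: consider edges lightest-first.
0—1 (2): add — endpoints in different components.
1—2 (6): add — endpoints in different components.
2—4 (8): add — endpoints in different components.
0—4 (10): skip — 0 and 4 already connected.
1—4 (12): skip — 1 and 4 already connected.
0—3 (14): add — endpoints in different components.
Edges rejected before the tree was complete: 2.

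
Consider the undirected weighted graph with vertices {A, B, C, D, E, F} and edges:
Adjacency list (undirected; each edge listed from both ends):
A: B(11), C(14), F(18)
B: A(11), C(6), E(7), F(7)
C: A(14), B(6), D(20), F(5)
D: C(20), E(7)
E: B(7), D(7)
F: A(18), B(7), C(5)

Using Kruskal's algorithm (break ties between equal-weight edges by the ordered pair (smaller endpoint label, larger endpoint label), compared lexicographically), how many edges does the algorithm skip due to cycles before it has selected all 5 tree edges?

Kruskal: consider edges lightest-first.
C–F (5): add — endpoints in different components.
B–C (6): add — endpoints in different components.
B–E (7): add — endpoints in different components.
B–F (7): skip — B and F already connected.
D–E (7): add — endpoints in different components.
A–B (11): add — endpoints in different components.
Edges rejected before the tree was complete: 1.

1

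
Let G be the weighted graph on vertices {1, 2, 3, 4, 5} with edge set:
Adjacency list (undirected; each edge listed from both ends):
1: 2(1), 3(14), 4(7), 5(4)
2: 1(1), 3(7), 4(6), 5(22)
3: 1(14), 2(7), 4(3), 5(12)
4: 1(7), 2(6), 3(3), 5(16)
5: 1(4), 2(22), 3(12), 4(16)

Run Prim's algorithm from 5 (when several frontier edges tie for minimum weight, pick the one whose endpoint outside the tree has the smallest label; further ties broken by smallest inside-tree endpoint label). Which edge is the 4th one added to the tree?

3-4

Prim, starting at 5.
Step 1: frontier [1-5 4, 3-5 12, 4-5 16, 2-5 22] → take 1-5 (4); add 1.
Step 2: frontier [1-2 1, 1-4 7, 1-3 14, 3-5 12, 4-5 16, 2-5 22] → take 1-2 (1); add 2.
Step 3: frontier [1-4 7, 1-3 14, 2-4 6, 2-3 7, 3-5 12, 4-5 16] → take 2-4 (6); add 4.
Step 4: frontier [1-3 14, 2-3 7, 3-4 3, 3-5 12] → take 3-4 (3); add 3.
The 4th edge added is 3-4.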